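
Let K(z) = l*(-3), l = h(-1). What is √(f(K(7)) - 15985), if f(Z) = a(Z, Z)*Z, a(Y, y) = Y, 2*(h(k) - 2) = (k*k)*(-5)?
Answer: I*√63931/2 ≈ 126.42*I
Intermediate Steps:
h(k) = 2 - 5*k²/2 (h(k) = 2 + ((k*k)*(-5))/2 = 2 + (k²*(-5))/2 = 2 + (-5*k²)/2 = 2 - 5*k²/2)
l = -½ (l = 2 - 5/2*(-1)² = 2 - 5/2*1 = 2 - 5/2 = -½ ≈ -0.50000)
K(z) = 3/2 (K(z) = -½*(-3) = 3/2)
f(Z) = Z² (f(Z) = Z*Z = Z²)
√(f(K(7)) - 15985) = √((3/2)² - 15985) = √(9/4 - 15985) = √(-63931/4) = I*√63931/2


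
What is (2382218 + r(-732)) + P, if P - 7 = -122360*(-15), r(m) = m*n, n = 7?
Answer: 4212501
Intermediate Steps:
r(m) = 7*m (r(m) = m*7 = 7*m)
P = 1835407 (P = 7 - 122360*(-15) = 7 + 1835400 = 1835407)
(2382218 + r(-732)) + P = (2382218 + 7*(-732)) + 1835407 = (2382218 - 5124) + 1835407 = 2377094 + 1835407 = 4212501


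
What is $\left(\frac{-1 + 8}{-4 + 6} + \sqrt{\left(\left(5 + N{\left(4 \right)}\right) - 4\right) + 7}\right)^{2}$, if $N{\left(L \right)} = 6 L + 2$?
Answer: $\frac{185}{4} + 7 \sqrt{34} \approx 87.067$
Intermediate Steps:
$N{\left(L \right)} = 2 + 6 L$
$\left(\frac{-1 + 8}{-4 + 6} + \sqrt{\left(\left(5 + N{\left(4 \right)}\right) - 4\right) + 7}\right)^{2} = \left(\frac{-1 + 8}{-4 + 6} + \sqrt{\left(\left(5 + \left(2 + 6 \cdot 4\right)\right) - 4\right) + 7}\right)^{2} = \left(\frac{7}{2} + \sqrt{\left(\left(5 + \left(2 + 24\right)\right) - 4\right) + 7}\right)^{2} = \left(7 \cdot \frac{1}{2} + \sqrt{\left(\left(5 + 26\right) - 4\right) + 7}\right)^{2} = \left(\frac{7}{2} + \sqrt{\left(31 - 4\right) + 7}\right)^{2} = \left(\frac{7}{2} + \sqrt{27 + 7}\right)^{2} = \left(\frac{7}{2} + \sqrt{34}\right)^{2}$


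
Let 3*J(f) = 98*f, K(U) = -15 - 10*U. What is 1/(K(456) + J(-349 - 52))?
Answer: -3/53023 ≈ -5.6579e-5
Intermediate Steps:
J(f) = 98*f/3 (J(f) = (98*f)/3 = 98*f/3)
1/(K(456) + J(-349 - 52)) = 1/((-15 - 10*456) + 98*(-349 - 52)/3) = 1/((-15 - 4560) + (98/3)*(-401)) = 1/(-4575 - 39298/3) = 1/(-53023/3) = -3/53023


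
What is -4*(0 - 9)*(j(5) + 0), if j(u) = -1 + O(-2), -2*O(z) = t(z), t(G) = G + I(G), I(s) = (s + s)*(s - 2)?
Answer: -288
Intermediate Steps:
I(s) = 2*s*(-2 + s) (I(s) = (2*s)*(-2 + s) = 2*s*(-2 + s))
t(G) = G + 2*G*(-2 + G)
O(z) = -z*(-3 + 2*z)/2
j(u) = -8 (j(u) = -1 + (½)*(-2)*(3 - 2*(-2)) = -1 + (½)*(-2)*(3 + 4) = -1 + (½)*(-2)*7 = -1 - 7 = -8)
-4*(0 - 9)*(j(5) + 0) = -4*(0 - 9)*(-8 + 0) = -(-36)*(-8) = -4*72 = -288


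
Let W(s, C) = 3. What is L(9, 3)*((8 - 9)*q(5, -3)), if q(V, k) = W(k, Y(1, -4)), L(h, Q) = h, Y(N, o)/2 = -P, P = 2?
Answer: -27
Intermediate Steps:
Y(N, o) = -4 (Y(N, o) = 2*(-1*2) = 2*(-2) = -4)
q(V, k) = 3
L(9, 3)*((8 - 9)*q(5, -3)) = 9*((8 - 9)*3) = 9*(-1*3) = 9*(-3) = -27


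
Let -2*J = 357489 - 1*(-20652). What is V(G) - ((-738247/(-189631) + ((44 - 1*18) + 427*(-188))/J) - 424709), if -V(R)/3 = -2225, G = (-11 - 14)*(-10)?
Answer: 10311017770853179/23902418657 ≈ 4.3138e+5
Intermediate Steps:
G = 250 (G = -25*(-10) = 250)
V(R) = 6675 (V(R) = -3*(-2225) = 6675)
J = -378141/2 (J = -(357489 - 1*(-20652))/2 = -(357489 + 20652)/2 = -1/2*378141 = -378141/2 ≈ -1.8907e+5)
V(G) - ((-738247/(-189631) + ((44 - 1*18) + 427*(-188))/J) - 424709) = 6675 - ((-738247/(-189631) + ((44 - 1*18) + 427*(-188))/(-378141/2)) - 424709) = 6675 - ((-738247*(-1/189631) + ((44 - 18) - 80276)*(-2/378141)) - 424709) = 6675 - ((738247/189631 + (26 - 80276)*(-2/378141)) - 424709) = 6675 - ((738247/189631 - 80250*(-2/378141)) - 424709) = 6675 - ((738247/189631 + 53500/126047) - 424709) = 6675 - (103199078109/23902418657 - 424709) = 6675 - 1*(-10151469126317704/23902418657) = 6675 + 10151469126317704/23902418657 = 10311017770853179/23902418657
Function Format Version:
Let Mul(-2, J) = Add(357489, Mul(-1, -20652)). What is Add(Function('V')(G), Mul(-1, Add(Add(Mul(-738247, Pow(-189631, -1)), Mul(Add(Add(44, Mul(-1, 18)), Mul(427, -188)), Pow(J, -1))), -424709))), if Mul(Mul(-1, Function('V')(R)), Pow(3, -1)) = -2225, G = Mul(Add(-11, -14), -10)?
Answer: Rational(10311017770853179, 23902418657) ≈ 4.3138e+5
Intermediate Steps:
G = 250 (G = Mul(-25, -10) = 250)
Function('V')(R) = 6675 (Function('V')(R) = Mul(-3, -2225) = 6675)
J = Rational(-378141, 2) (J = Mul(Rational(-1, 2), Add(357489, Mul(-1, -20652))) = Mul(Rational(-1, 2), Add(357489, 20652)) = Mul(Rational(-1, 2), 378141) = Rational(-378141, 2) ≈ -1.8907e+5)
Add(Function('V')(G), Mul(-1, Add(Add(Mul(-738247, Pow(-189631, -1)), Mul(Add(Add(44, Mul(-1, 18)), Mul(427, -188)), Pow(J, -1))), -424709))) = Add(6675, Mul(-1, Add(Add(Mul(-738247, Pow(-189631, -1)), Mul(Add(Add(44, Mul(-1, 18)), Mul(427, -188)), Pow(Rational(-378141, 2), -1))), -424709))) = Add(6675, Mul(-1, Add(Add(Mul(-738247, Rational(-1, 189631)), Mul(Add(Add(44, -18), -80276), Rational(-2, 378141))), -424709))) = Add(6675, Mul(-1, Add(Add(Rational(738247, 189631), Mul(Add(26, -80276), Rational(-2, 378141))), -424709))) = Add(6675, Mul(-1, Add(Add(Rational(738247, 189631), Mul(-80250, Rational(-2, 378141))), -424709))) = Add(6675, Mul(-1, Add(Add(Rational(738247, 189631), Rational(53500, 126047)), -424709))) = Add(6675, Mul(-1, Add(Rational(103199078109, 23902418657), -424709))) = Add(6675, Mul(-1, Rational(-10151469126317704, 23902418657))) = Add(6675, Rational(10151469126317704, 23902418657)) = Rational(10311017770853179, 23902418657)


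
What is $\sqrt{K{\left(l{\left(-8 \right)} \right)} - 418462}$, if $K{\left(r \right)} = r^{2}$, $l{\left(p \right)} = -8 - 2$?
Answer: $7 i \sqrt{8538} \approx 646.81 i$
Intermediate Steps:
$l{\left(p \right)} = -10$
$\sqrt{K{\left(l{\left(-8 \right)} \right)} - 418462} = \sqrt{\left(-10\right)^{2} - 418462} = \sqrt{100 - 418462} = \sqrt{-418362} = 7 i \sqrt{8538}$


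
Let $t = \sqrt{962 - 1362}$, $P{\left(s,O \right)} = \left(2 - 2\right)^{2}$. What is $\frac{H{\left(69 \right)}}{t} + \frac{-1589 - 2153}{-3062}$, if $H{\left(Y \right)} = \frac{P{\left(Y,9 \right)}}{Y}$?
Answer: $\frac{1871}{1531} \approx 1.2221$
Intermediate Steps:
$P{\left(s,O \right)} = 0$ ($P{\left(s,O \right)} = 0^{2} = 0$)
$H{\left(Y \right)} = 0$ ($H{\left(Y \right)} = \frac{0}{Y} = 0$)
$t = 20 i$ ($t = \sqrt{-400} = 20 i \approx 20.0 i$)
$\frac{H{\left(69 \right)}}{t} + \frac{-1589 - 2153}{-3062} = \frac{0}{20 i} + \frac{-1589 - 2153}{-3062} = 0 \left(- \frac{i}{20}\right) - - \frac{1871}{1531} = 0 + \frac{1871}{1531} = \frac{1871}{1531}$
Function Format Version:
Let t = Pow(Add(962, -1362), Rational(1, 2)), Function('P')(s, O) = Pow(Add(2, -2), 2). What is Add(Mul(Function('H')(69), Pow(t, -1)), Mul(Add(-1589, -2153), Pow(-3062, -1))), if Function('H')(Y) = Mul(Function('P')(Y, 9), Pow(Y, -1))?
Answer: Rational(1871, 1531) ≈ 1.2221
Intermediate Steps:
Function('P')(s, O) = 0 (Function('P')(s, O) = Pow(0, 2) = 0)
Function('H')(Y) = 0 (Function('H')(Y) = Mul(0, Pow(Y, -1)) = 0)
t = Mul(20, I) (t = Pow(-400, Rational(1, 2)) = Mul(20, I) ≈ Mul(20.000, I))
Add(Mul(Function('H')(69), Pow(t, -1)), Mul(Add(-1589, -2153), Pow(-3062, -1))) = Add(Mul(0, Pow(Mul(20, I), -1)), Mul(Add(-1589, -2153), Pow(-3062, -1))) = Add(Mul(0, Mul(Rational(-1, 20), I)), Mul(-3742, Rational(-1, 3062))) = Add(0, Rational(1871, 1531)) = Rational(1871, 1531)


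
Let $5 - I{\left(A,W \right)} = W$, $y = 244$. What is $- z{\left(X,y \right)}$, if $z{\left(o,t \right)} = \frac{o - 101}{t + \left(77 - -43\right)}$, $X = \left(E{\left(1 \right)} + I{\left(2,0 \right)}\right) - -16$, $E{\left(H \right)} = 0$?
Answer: $\frac{20}{91} \approx 0.21978$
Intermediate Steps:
$I{\left(A,W \right)} = 5 - W$
$X = 21$ ($X = \left(0 + \left(5 - 0\right)\right) - -16 = \left(0 + \left(5 + 0\right)\right) + 16 = \left(0 + 5\right) + 16 = 5 + 16 = 21$)
$z{\left(o,t \right)} = \frac{-101 + o}{120 + t}$ ($z{\left(o,t \right)} = \frac{-101 + o}{t + \left(77 + 43\right)} = \frac{-101 + o}{t + 120} = \frac{-101 + o}{120 + t}$)
$- z{\left(X,y \right)} = - \frac{-101 + 21}{120 + 244} = - \frac{-80}{364} = \left(-1\right) \left(- \frac{20}{91}\right) = \frac{20}{91}$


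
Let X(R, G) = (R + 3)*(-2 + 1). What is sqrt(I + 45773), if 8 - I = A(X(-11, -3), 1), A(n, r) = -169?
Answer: 5*sqrt(1838) ≈ 214.36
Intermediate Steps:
X(R, G) = -3 - R (X(R, G) = (3 + R)*(-1) = -3 - R)
I = 177 (I = 8 - 1*(-169) = 8 + 169 = 177)
sqrt(I + 45773) = sqrt(177 + 45773) = sqrt(45950) = 5*sqrt(1838)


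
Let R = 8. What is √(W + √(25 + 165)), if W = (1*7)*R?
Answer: √(56 + √190) ≈ 8.3537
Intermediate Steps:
W = 56 (W = (1*7)*8 = 7*8 = 56)
√(W + √(25 + 165)) = √(56 + √(25 + 165)) = √(56 + √190)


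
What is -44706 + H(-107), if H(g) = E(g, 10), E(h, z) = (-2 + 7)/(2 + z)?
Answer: -536467/12 ≈ -44706.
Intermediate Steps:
E(h, z) = 5/(2 + z)
H(g) = 5/12 (H(g) = 5/(2 + 10) = 5/12)
-44706 + H(-107) = -44706 + 5/12 = -536467/12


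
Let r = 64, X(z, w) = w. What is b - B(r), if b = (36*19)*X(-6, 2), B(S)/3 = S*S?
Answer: -10920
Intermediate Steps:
B(S) = 3*S² (B(S) = 3*(S*S) = 3*S²)
b = 1368 (b = (36*19)*2 = 684*2 = 1368)
b - B(r) = 1368 - 3*64² = 1368 - 3*4096 = 1368 - 1*12288 = 1368 - 12288 = -10920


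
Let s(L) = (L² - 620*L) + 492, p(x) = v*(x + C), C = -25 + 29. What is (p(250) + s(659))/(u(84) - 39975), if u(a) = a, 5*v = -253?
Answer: -66703/199455 ≈ -0.33443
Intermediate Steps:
C = 4
v = -253/5 (v = (⅕)*(-253) = -253/5 ≈ -50.600)
p(x) = -1012/5 - 253*x/5 (p(x) = -253*(x + 4)/5 = -253*(4 + x)/5 = -1012/5 - 253*x/5)
s(L) = 492 + L² - 620*L
(p(250) + s(659))/(u(84) - 39975) = ((-1012/5 - 253/5*250) + (492 + 659² - 620*659))/(84 - 39975) = ((-1012/5 - 12650) + (492 + 434281 - 408580))/(-39891) = (-64262/5 + 26193)*(-1/39891) = (66703/5)*(-1/39891) = -66703/199455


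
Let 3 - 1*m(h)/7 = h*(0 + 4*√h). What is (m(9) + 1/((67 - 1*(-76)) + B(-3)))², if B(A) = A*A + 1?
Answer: 12645902116/23409 ≈ 5.4022e+5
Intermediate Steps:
B(A) = 1 + A² (B(A) = A² + 1 = 1 + A²)
m(h) = 21 - 28*h^(3/2) (m(h) = 21 - 7*h*(0 + 4*√h) = 21 - 7*h*4*√h = 21 - 28*h^(3/2))
(m(9) + 1/((67 - 1*(-76)) + B(-3)))² = ((21 - 28*9^(3/2)) + 1/((67 - 1*(-76)) + (1 + (-3)²)))² = ((21 - 28*27) + 1/((67 + 76) + (1 + 9)))² = ((21 - 756) + 1/(143 + 10))² = (-735 + 1/153)² = (-112454/153)² = 12645902116/23409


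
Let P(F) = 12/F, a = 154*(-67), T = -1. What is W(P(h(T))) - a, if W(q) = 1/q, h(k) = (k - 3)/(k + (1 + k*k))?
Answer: 30953/3 ≈ 10318.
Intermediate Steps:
h(k) = (-3 + k)/(1 + k + k²) (h(k) = (-3 + k)/(k + (1 + k²)) = (-3 + k)/(1 + k + k²))
a = -10318
W(P(h(T))) - a = 1/(12/(((-3 - 1)/(1 - 1 + (-1)²)))) - 1*(-10318) = 1/(12/((-4/(1 - 1 + 1)))) + 10318 = 1/(12/((-4/1))) + 10318 = 1/(12/((1*(-4)))) + 10318 = 1/(12/(-4)) + 10318 = 1/(12*(-¼)) + 10318 = 1/(-3) + 10318 = -⅓ + 10318 = 30953/3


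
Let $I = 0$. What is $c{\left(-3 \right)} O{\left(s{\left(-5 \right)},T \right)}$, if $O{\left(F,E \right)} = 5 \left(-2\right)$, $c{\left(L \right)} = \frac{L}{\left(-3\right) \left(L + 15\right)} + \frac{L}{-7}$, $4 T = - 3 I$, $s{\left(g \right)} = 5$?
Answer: $- \frac{215}{42} \approx -5.119$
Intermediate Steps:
$T = 0$ ($T = \frac{\left(-3\right) 0}{4} = \frac{1}{4} \cdot 0 = 0$)
$c{\left(L \right)} = - \frac{L}{7} + \frac{L}{-45 - 3 L}$ ($c{\left(L \right)} = \frac{L}{\left(-3\right) \left(15 + L\right)} + L \left(- \frac{1}{7}\right) = \frac{L}{-45 - 3 L} - \frac{L}{7} = - \frac{L}{7} + \frac{L}{-45 - 3 L}$)
$O{\left(F,E \right)} = -10$
$c{\left(-3 \right)} O{\left(s{\left(-5 \right)},T \right)} = \left(-1\right) \left(-3\right) \frac{1}{315 + 21 \left(-3\right)} \left(52 + 3 \left(-3\right)\right) \left(-10\right) = \left(-1\right) \left(-3\right) \frac{1}{315 - 63} \left(52 - 9\right) \left(-10\right) = \left(-1\right) \left(-3\right) \frac{1}{252} \cdot 43 \left(-10\right) = \frac{43}{84} \left(-10\right) = - \frac{215}{42}$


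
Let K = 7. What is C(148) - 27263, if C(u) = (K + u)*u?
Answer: -4323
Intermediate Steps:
C(u) = u*(7 + u) (C(u) = (7 + u)*u = u*(7 + u))
C(148) - 27263 = 148*(7 + 148) - 27263 = 148*155 - 27263 = 22940 - 27263 = -4323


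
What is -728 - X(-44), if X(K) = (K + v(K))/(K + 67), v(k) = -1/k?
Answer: -734801/1012 ≈ -726.09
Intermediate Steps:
X(K) = (K - 1/K)/(67 + K) (X(K) = (K - 1/K)/(K + 67) = (K - 1/K)/(67 + K))
-728 - X(-44) = -728 - (-1 + (-44)**2)/((-44)*(67 - 44)) = -728 - (-1)*(-1 + 1936)/(44*23) = -728 - (-1)*1935/(44*23) = -728 - 1*(-1935/1012) = -728 + 1935/1012 = -734801/1012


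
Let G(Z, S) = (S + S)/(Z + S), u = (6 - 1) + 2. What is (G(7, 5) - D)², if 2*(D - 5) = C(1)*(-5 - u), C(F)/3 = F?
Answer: 6889/36 ≈ 191.36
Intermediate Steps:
C(F) = 3*F
u = 7 (u = 5 + 2 = 7)
G(Z, S) = 2*S/(S + Z) (G(Z, S) = (2*S)/(S + Z) = 2*S/(S + Z))
D = -13 (D = 5 + ((3*1)*(-5 - 1*7))/2 = 5 + (3*(-5 - 7))/2 = 5 + (3*(-12))/2 = 5 + (½)*(-36) = 5 - 18 = -13)
(G(7, 5) - D)² = (2*5/(5 + 7) - 1*(-13))² = (2*5/12 + 13)² = (2*5*(1/12) + 13)² = (⅚ + 13)² = (83/6)² = 6889/36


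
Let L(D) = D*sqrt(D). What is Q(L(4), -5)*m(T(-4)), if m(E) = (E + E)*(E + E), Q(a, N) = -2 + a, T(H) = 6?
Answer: 864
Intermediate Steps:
L(D) = D**(3/2)
m(E) = 4*E**2 (m(E) = (2*E)*(2*E) = 4*E**2)
Q(L(4), -5)*m(T(-4)) = (-2 + 4**(3/2))*(4*6**2) = (-2 + 8)*(4*36) = 6*144 = 864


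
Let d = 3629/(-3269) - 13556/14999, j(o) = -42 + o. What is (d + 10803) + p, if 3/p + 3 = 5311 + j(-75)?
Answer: 2749107256800271/254523715621 ≈ 10801.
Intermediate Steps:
d = -98745935/49031731 (d = 3629*(-1/3269) - 13556*1/14999 = -3629/3269 - 13556/14999 = -98745935/49031731 ≈ -2.0139)
p = 3/5191 (p = 3/(-3 + (5311 + (-42 - 75))) = 3/(-3 + (5311 - 117)) = 3/(-3 + 5194) = 3/5191 ≈ 0.00057792)
(d + 10803) + p = (-98745935/49031731 + 10803) + 3/5191 = 529591044058/49031731 + 3/5191 = 2749107256800271/254523715621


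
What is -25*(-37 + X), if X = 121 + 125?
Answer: -5225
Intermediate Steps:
X = 246
-25*(-37 + X) = -25*(-37 + 246) = -25*209 = -5225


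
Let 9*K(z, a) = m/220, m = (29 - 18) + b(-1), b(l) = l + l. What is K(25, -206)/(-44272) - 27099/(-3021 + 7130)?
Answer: -263939928269/40021002560 ≈ -6.5950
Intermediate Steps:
b(l) = 2*l
m = 9 (m = (29 - 18) + 2*(-1) = 11 - 2 = 9)
K(z, a) = 1/220 (K(z, a) = (9/220)/9 = (9*(1/220))/9 = (⅑)*(9/220) = 1/220)
K(25, -206)/(-44272) - 27099/(-3021 + 7130) = (1/220)/(-44272) - 27099/(-3021 + 7130) = (1/220)*(-1/44272) - 27099/4109 = -1/9739840 - 27099*1/4109 = -1/9739840 - 27099/4109 = -263939928269/40021002560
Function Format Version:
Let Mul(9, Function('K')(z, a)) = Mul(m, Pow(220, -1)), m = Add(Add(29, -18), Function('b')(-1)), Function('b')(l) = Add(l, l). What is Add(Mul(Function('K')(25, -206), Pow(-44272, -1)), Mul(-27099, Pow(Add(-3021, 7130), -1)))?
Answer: Rational(-263939928269, 40021002560) ≈ -6.5950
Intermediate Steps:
Function('b')(l) = Mul(2, l)
m = 9 (m = Add(Add(29, -18), Mul(2, -1)) = Add(11, -2) = 9)
Function('K')(z, a) = Rational(1, 220) (Function('K')(z, a) = Mul(Rational(1, 9), Mul(9, Pow(220, -1))) = Mul(Rational(1, 9), Mul(9, Rational(1, 220))) = Mul(Rational(1, 9), Rational(9, 220)) = Rational(1, 220))
Add(Mul(Function('K')(25, -206), Pow(-44272, -1)), Mul(-27099, Pow(Add(-3021, 7130), -1))) = Add(Mul(Rational(1, 220), Pow(-44272, -1)), Mul(-27099, Pow(Add(-3021, 7130), -1))) = Add(Mul(Rational(1, 220), Rational(-1, 44272)), Mul(-27099, Pow(4109, -1))) = Add(Rational(-1, 9739840), Mul(-27099, Rational(1, 4109))) = Add(Rational(-1, 9739840), Rational(-27099, 4109)) = Rational(-263939928269, 40021002560)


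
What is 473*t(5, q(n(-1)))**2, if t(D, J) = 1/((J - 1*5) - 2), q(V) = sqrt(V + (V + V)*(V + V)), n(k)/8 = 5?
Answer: 473/(7 - 2*sqrt(1610))**2 ≈ 0.088156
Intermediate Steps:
n(k) = 40 (n(k) = 8*5 = 40)
q(V) = sqrt(V + 4*V**2) (q(V) = sqrt(V + (2*V)*(2*V)) = sqrt(V + 4*V**2))
t(D, J) = 1/(-7 + J) (t(D, J) = 1/((J - 5) - 2) = 1/((-5 + J) - 2) = 1/(-7 + J))
473*t(5, q(n(-1)))**2 = 473*(1/(-7 + sqrt(40*(1 + 4*40))))**2 = 473*(1/(-7 + sqrt(40*(1 + 160))))**2 = 473*(1/(-7 + sqrt(40*161)))**2 = 473*(1/(-7 + sqrt(6440)))**2 = 473*(1/(-7 + 2*sqrt(1610)))**2 = 473/(-7 + 2*sqrt(1610))**2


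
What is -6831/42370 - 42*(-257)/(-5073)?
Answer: -8631499/3770930 ≈ -2.2890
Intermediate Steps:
-6831/42370 - 42*(-257)/(-5073) = -6831*1/42370 + 10794*(-1/5073) = -6831/42370 - 3598/1691 = -8631499/3770930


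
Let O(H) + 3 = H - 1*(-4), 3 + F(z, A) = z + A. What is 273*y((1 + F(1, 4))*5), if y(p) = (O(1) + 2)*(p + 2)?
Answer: 18564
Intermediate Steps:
F(z, A) = -3 + A + z (F(z, A) = -3 + (z + A) = -3 + (A + z) = -3 + A + z)
O(H) = 1 + H (O(H) = -3 + (H - 1*(-4)) = -3 + (H + 4) = -3 + (4 + H) = 1 + H)
y(p) = 8 + 4*p (y(p) = ((1 + 1) + 2)*(p + 2) = (2 + 2)*(2 + p) = 4*(2 + p) = 8 + 4*p)
273*y((1 + F(1, 4))*5) = 273*(8 + 4*((1 + (-3 + 4 + 1))*5)) = 273*(8 + 4*((1 + 2)*5)) = 273*(8 + 4*(3*5)) = 273*(8 + 4*15) = 273*(8 + 60) = 273*68 = 18564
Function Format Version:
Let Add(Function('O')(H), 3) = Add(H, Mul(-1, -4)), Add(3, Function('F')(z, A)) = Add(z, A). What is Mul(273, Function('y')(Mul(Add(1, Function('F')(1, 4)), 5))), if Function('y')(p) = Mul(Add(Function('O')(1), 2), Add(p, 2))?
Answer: 18564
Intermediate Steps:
Function('F')(z, A) = Add(-3, A, z) (Function('F')(z, A) = Add(-3, Add(z, A)) = Add(-3, Add(A, z)) = Add(-3, A, z))
Function('O')(H) = Add(1, H) (Function('O')(H) = Add(-3, Add(H, Mul(-1, -4))) = Add(-3, Add(H, 4)) = Add(-3, Add(4, H)) = Add(1, H))
Function('y')(p) = Add(8, Mul(4, p)) (Function('y')(p) = Mul(Add(Add(1, 1), 2), Add(p, 2)) = Mul(Add(2, 2), Add(2, p)) = Mul(4, Add(2, p)) = Add(8, Mul(4, p)))
Mul(273, Function('y')(Mul(Add(1, Function('F')(1, 4)), 5))) = Mul(273, Add(8, Mul(4, Mul(Add(1, Add(-3, 4, 1)), 5)))) = Mul(273, Add(8, Mul(4, Mul(Add(1, 2), 5)))) = Mul(273, Add(8, Mul(4, Mul(3, 5)))) = Mul(273, Add(8, Mul(4, 15))) = Mul(273, Add(8, 60)) = Mul(273, 68) = 18564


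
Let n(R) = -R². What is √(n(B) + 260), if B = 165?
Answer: I*√26965 ≈ 164.21*I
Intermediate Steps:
√(n(B) + 260) = √(-1*165² + 260) = √(-1*27225 + 260) = √(-27225 + 260) = √(-26965) = I*√26965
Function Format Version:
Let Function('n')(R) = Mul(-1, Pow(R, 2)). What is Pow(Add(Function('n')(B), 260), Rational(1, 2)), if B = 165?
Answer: Mul(I, Pow(26965, Rational(1, 2))) ≈ Mul(164.21, I)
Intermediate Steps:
Pow(Add(Function('n')(B), 260), Rational(1, 2)) = Pow(Add(Mul(-1, Pow(165, 2)), 260), Rational(1, 2)) = Pow(Add(Mul(-1, 27225), 260), Rational(1, 2)) = Pow(Add(-27225, 260), Rational(1, 2)) = Pow(-26965, Rational(1, 2)) = Mul(I, Pow(26965, Rational(1, 2)))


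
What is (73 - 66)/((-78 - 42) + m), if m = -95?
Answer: -7/215 ≈ -0.032558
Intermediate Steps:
(73 - 66)/((-78 - 42) + m) = (73 - 66)/((-78 - 42) - 95) = 7/(-120 - 95) = 7/(-215) = -1/215*7 = -7/215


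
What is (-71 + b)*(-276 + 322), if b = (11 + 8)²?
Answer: 13340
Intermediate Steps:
b = 361 (b = 19² = 361)
(-71 + b)*(-276 + 322) = (-71 + 361)*(-276 + 322) = 290*46 = 13340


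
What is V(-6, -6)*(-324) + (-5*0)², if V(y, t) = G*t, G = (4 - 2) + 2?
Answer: 7776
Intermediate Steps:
G = 4 (G = 2 + 2 = 4)
V(y, t) = 4*t
V(-6, -6)*(-324) + (-5*0)² = (4*(-6))*(-324) + (-5*0)² = -24*(-324) + 0² = 7776 + 0 = 7776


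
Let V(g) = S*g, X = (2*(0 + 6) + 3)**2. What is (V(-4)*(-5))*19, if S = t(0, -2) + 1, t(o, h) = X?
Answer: 85880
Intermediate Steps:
X = 225 (X = (2*6 + 3)**2 = (12 + 3)**2 = 15**2 = 225)
t(o, h) = 225
S = 226 (S = 225 + 1 = 226)
V(g) = 226*g
(V(-4)*(-5))*19 = ((226*(-4))*(-5))*19 = -904*(-5)*19 = 4520*19 = 85880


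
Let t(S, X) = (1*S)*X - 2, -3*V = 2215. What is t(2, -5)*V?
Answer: 8860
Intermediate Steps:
V = -2215/3 (V = -1/3*2215 = -2215/3 ≈ -738.33)
t(S, X) = -2 + S*X (t(S, X) = S*X - 2 = -2 + S*X)
t(2, -5)*V = (-2 + 2*(-5))*(-2215/3) = (-2 - 10)*(-2215/3) = -12*(-2215/3) = 8860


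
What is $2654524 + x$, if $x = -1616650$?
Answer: $1037874$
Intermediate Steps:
$2654524 + x = 2654524 - 1616650 = 1037874$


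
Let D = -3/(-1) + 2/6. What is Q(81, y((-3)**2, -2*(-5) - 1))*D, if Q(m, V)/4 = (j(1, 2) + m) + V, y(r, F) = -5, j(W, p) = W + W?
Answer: 1040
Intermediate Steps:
j(W, p) = 2*W
Q(m, V) = 8 + 4*V + 4*m (Q(m, V) = 4*((2*1 + m) + V) = 4*((2 + m) + V) = 4*(2 + V + m) = 8 + 4*V + 4*m)
D = 10/3 (D = -3*(-1) + 2*(1/6) = 3 + 1/3 = 10/3 ≈ 3.3333)
Q(81, y((-3)**2, -2*(-5) - 1))*D = (8 + 4*(-5) + 4*81)*(10/3) = (8 - 20 + 324)*(10/3) = 312*(10/3) = 1040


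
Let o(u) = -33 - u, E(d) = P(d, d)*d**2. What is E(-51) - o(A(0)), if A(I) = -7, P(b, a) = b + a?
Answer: -265276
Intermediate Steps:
P(b, a) = a + b
E(d) = 2*d**3 (E(d) = (d + d)*d**2 = (2*d)*d**2 = 2*d**3)
E(-51) - o(A(0)) = 2*(-51)**3 - (-33 - 1*(-7)) = 2*(-132651) - (-33 + 7) = -265302 - 1*(-26) = -265302 + 26 = -265276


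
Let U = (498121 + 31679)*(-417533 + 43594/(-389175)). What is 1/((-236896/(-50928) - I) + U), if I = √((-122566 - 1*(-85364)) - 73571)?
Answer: -60345306162279131735029278/13348927410110223276328885089581385073 + 272797646128569*I*√110773/13348927410110223276328885089581385073 ≈ -4.5206e-12 + 6.8016e-21*I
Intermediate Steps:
I = I*√110773 (I = √((-122566 + 85364) - 73571) = √(-37202 - 73571) = √(-110773) = I*√110773 ≈ 332.83*I)
U = -1147853722810616/5189 (U = 529800*(-417533 + 43594*(-1/389175)) = 529800*(-417533 - 43594/389175) = 529800*(-162493448869/389175) = -1147853722810616/5189 ≈ -2.2121e+11)
1/((-236896/(-50928) - I) + U) = 1/((-236896/(-50928) - I*√110773) - 1147853722810616/5189) = 1/((-236896*(-1/50928) - I*√110773) - 1147853722810616/5189) = 1/((14806/3183 - I*√110773) - 1147853722810616/5189) = 1/(-3653618399629362394/16516587 - I*√110773)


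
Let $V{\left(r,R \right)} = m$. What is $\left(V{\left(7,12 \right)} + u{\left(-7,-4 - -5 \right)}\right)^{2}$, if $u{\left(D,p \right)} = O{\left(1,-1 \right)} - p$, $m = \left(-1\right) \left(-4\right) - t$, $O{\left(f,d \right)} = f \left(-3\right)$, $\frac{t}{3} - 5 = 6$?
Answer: $1089$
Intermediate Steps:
$t = 33$ ($t = 15 + 3 \cdot 6 = 15 + 18 = 33$)
$O{\left(f,d \right)} = - 3 f$
$m = -29$ ($m = \left(-1\right) \left(-4\right) - 33 = 4 - 33 = -29$)
$V{\left(r,R \right)} = -29$
$u{\left(D,p \right)} = -3 - p$ ($u{\left(D,p \right)} = \left(-3\right) 1 - p = -3 - p$)
$\left(V{\left(7,12 \right)} + u{\left(-7,-4 - -5 \right)}\right)^{2} = \left(-29 - \left(-1 + 5\right)\right)^{2} = \left(-29 - 4\right)^{2} = \left(-33\right)^{2} = 1089$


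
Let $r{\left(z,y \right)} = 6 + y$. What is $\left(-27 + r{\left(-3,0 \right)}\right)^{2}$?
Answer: $441$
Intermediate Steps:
$\left(-27 + r{\left(-3,0 \right)}\right)^{2} = \left(-27 + \left(6 + 0\right)\right)^{2} = \left(-27 + 6\right)^{2} = \left(-21\right)^{2} = 441$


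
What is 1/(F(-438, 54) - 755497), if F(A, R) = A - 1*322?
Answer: -1/756257 ≈ -1.3223e-6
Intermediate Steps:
F(A, R) = -322 + A (F(A, R) = A - 322 = -322 + A)
1/(F(-438, 54) - 755497) = 1/((-322 - 438) - 755497) = 1/(-760 - 755497) = 1/(-756257) = -1/756257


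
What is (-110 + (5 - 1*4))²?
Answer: 11881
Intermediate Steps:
(-110 + (5 - 1*4))² = (-110 + (5 - 4))² = (-110 + 1)² = (-109)² = 11881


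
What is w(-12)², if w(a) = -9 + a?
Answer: 441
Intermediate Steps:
w(-12)² = (-9 - 12)² = (-21)² = 441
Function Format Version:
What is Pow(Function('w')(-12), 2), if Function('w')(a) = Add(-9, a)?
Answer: 441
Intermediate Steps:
Pow(Function('w')(-12), 2) = Pow(Add(-9, -12), 2) = Pow(-21, 2) = 441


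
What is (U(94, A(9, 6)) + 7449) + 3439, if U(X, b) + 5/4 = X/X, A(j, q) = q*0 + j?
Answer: 43551/4 ≈ 10888.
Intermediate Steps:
A(j, q) = j (A(j, q) = 0 + j = j)
U(X, b) = -¼ (U(X, b) = -5/4 + X/X = -5/4 + 1 = -¼)
(U(94, A(9, 6)) + 7449) + 3439 = (-¼ + 7449) + 3439 = 29795/4 + 3439 = 43551/4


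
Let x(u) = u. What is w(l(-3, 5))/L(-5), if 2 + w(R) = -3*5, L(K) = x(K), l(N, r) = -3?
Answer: 17/5 ≈ 3.4000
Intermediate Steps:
L(K) = K
w(R) = -17 (w(R) = -2 - 3*5 = -2 - 15 = -17)
w(l(-3, 5))/L(-5) = -17/(-5) = -17*(-1/5) = 17/5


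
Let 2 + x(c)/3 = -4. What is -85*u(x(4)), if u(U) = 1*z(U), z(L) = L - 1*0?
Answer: 1530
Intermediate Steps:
x(c) = -18 (x(c) = -6 + 3*(-4) = -6 - 12 = -18)
z(L) = L (z(L) = L + 0 = L)
u(U) = U (u(U) = 1*U = U)
-85*u(x(4)) = -85*(-18) = 1530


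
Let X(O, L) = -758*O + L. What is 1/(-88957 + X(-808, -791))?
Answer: 1/522716 ≈ 1.9131e-6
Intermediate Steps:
X(O, L) = L - 758*O
1/(-88957 + X(-808, -791)) = 1/(-88957 + (-791 - 758*(-808))) = 1/(-88957 + (-791 + 612464)) = 1/(-88957 + 611673) = 1/522716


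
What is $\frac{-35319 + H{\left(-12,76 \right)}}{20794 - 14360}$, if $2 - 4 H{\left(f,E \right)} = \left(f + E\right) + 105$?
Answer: $- \frac{141443}{25736} \approx -5.4959$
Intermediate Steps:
$H{\left(f,E \right)} = - \frac{103}{4} - \frac{E}{4} - \frac{f}{4}$ ($H{\left(f,E \right)} = \frac{1}{2} - \frac{\left(f + E\right) + 105}{4} = \frac{1}{2} - \frac{\left(E + f\right) + 105}{4} = \frac{1}{2} - \frac{105 + E + f}{4} = \frac{1}{2} - \left(\frac{105}{4} + \frac{E}{4} + \frac{f}{4}\right) = - \frac{103}{4} - \frac{E}{4} - \frac{f}{4}$)
$\frac{-35319 + H{\left(-12,76 \right)}}{20794 - 14360} = \frac{-35319 - \frac{167}{4}}{20794 - 14360} = \frac{-35319 - \frac{167}{4}}{6434} = \left(-35319 - \frac{167}{4}\right) \frac{1}{6434} = \left(- \frac{141443}{4}\right) \frac{1}{6434} = - \frac{141443}{25736}$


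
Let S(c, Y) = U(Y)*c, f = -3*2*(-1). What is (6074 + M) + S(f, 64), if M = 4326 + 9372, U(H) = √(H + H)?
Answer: 19772 + 48*√2 ≈ 19840.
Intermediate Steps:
U(H) = √2*√H (U(H) = √(2*H) = √2*√H)
M = 13698
f = 6 (f = -6*(-1) = 6)
S(c, Y) = c*√2*√Y (S(c, Y) = (√2*√Y)*c = c*√2*√Y)
(6074 + M) + S(f, 64) = (6074 + 13698) + 6*√2*√64 = 19772 + 6*√2*8 = 19772 + 48*√2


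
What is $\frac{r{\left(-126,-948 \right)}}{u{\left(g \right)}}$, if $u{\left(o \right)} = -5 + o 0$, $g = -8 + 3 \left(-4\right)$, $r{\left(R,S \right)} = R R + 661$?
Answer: $- \frac{16537}{5} \approx -3307.4$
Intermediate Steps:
$r{\left(R,S \right)} = 661 + R^{2}$ ($r{\left(R,S \right)} = R^{2} + 661 = 661 + R^{2}$)
$g = -20$ ($g = -8 - 12 = -20$)
$u{\left(o \right)} = -5$ ($u{\left(o \right)} = -5 + 0 = -5$)
$\frac{r{\left(-126,-948 \right)}}{u{\left(g \right)}} = \frac{661 + \left(-126\right)^{2}}{-5} = \left(661 + 15876\right) \left(- \frac{1}{5}\right) = 16537 \left(- \frac{1}{5}\right) = - \frac{16537}{5}$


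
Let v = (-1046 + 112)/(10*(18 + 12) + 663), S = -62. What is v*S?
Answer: 57908/963 ≈ 60.133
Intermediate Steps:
v = -934/963 (v = -934/(10*30 + 663) = -934/(300 + 663) = -934/963 ≈ -0.96989)
v*S = -934/963*(-62) = 57908/963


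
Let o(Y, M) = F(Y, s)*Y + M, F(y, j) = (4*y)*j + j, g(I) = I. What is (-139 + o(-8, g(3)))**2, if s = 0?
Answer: 18496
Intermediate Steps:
F(y, j) = j + 4*j*y (F(y, j) = 4*j*y + j = j + 4*j*y)
o(Y, M) = M (o(Y, M) = (0*(1 + 4*Y))*Y + M = 0*Y + M = 0 + M = M)
(-139 + o(-8, g(3)))**2 = (-139 + 3)**2 = (-136)**2 = 18496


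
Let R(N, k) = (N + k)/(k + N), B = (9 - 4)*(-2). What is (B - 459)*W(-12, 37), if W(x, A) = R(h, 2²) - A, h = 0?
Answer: 16884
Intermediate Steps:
B = -10 (B = 5*(-2) = -10)
R(N, k) = 1 (R(N, k) = (N + k)/(N + k) = 1)
W(x, A) = 1 - A
(B - 459)*W(-12, 37) = (-10 - 459)*(1 - 1*37) = -469*(1 - 37) = -469*(-36) = 16884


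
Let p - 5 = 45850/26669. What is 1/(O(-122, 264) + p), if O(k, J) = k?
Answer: -26669/3074423 ≈ -0.0086745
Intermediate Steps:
p = 179195/26669 (p = 5 + 45850/26669 = 179195/26669 ≈ 6.7192)
1/(O(-122, 264) + p) = 1/(-122 + 179195/26669) = 1/(-3074423/26669) = -26669/3074423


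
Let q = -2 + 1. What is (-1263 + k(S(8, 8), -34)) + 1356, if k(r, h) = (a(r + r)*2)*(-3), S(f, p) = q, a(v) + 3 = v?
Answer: 123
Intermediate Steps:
q = -1
a(v) = -3 + v
S(f, p) = -1
k(r, h) = 18 - 12*r (k(r, h) = ((-3 + (r + r))*2)*(-3) = ((-3 + 2*r)*2)*(-3) = (-6 + 4*r)*(-3) = 18 - 12*r)
(-1263 + k(S(8, 8), -34)) + 1356 = (-1263 + (18 - 12*(-1))) + 1356 = (-1263 + (18 + 12)) + 1356 = (-1263 + 30) + 1356 = -1233 + 1356 = 123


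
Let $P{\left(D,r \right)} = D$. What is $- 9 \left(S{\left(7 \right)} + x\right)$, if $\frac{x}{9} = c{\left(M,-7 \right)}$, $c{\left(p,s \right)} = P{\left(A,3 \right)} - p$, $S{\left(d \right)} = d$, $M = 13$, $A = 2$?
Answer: $828$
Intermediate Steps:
$c{\left(p,s \right)} = 2 - p$
$x = -99$ ($x = 9 \left(2 - 13\right) = 9 \left(-11\right) = -99$)
$- 9 \left(S{\left(7 \right)} + x\right) = - 9 \left(7 - 99\right) = \left(-9\right) \left(-92\right) = 828$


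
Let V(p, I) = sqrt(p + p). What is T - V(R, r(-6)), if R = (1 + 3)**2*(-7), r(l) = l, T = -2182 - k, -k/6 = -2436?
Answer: -16798 - 4*I*sqrt(14) ≈ -16798.0 - 14.967*I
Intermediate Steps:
k = 14616 (k = -6*(-2436) = 14616)
T = -16798 (T = -2182 - 1*14616 = -2182 - 14616 = -16798)
R = -112 (R = 4**2*(-7) = 16*(-7) = -112)
V(p, I) = sqrt(2)*sqrt(p) (V(p, I) = sqrt(2*p) = sqrt(2)*sqrt(p))
T - V(R, r(-6)) = -16798 - sqrt(2)*sqrt(-112) = -16798 - sqrt(2)*4*I*sqrt(7) = -16798 - 4*I*sqrt(14)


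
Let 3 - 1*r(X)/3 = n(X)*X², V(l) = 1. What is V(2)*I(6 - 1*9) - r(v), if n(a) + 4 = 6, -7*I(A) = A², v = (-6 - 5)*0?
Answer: -72/7 ≈ -10.286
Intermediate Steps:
v = 0 (v = -11*0 = 0)
I(A) = -A²/7
n(a) = 2 (n(a) = -4 + 6 = 2)
r(X) = 9 - 6*X²
V(2)*I(6 - 1*9) - r(v) = 1*(-(6 - 1*9)²/7) - (9 - 6*0²) = 1*(-(6 - 9)²/7) - (9 - 6*0) = 1*(-⅐*(-3)²) - (9 + 0) = 1*(-⅐*9) - 1*9 = 1*(-9/7) - 9 = -9/7 - 9 = -72/7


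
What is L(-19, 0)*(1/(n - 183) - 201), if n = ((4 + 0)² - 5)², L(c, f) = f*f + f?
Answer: 0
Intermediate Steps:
L(c, f) = f + f² (L(c, f) = f² + f = f + f²)
n = 121 (n = (4² - 5)² = (16 - 5)² = 11² = 121)
L(-19, 0)*(1/(n - 183) - 201) = (0*(1 + 0))*(1/(121 - 183) - 201) = (0*1)*(1/(-62) - 201) = 0*(-1/62 - 201) = 0*(-12463/62) = 0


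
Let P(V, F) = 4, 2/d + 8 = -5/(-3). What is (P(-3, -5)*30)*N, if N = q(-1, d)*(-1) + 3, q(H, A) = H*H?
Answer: 240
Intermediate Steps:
d = -6/19 (d = 2/(-8 - 5/(-3)) = 2/(-8 - 5*(-⅓)) = 2/(-8 + 5/3) = 2/(-19/3) = 2*(-3/19) = -6/19 ≈ -0.31579)
q(H, A) = H²
N = 2 (N = (-1)²*(-1) + 3 = 1*(-1) + 3 = -1 + 3 = 2)
(P(-3, -5)*30)*N = (4*30)*2 = 120*2 = 240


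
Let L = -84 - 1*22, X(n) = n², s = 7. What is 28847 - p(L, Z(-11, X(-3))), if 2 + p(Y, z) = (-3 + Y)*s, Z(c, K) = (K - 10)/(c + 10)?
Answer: 29612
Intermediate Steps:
L = -106 (L = -84 - 22 = -106)
Z(c, K) = (-10 + K)/(10 + c)
p(Y, z) = -23 + 7*Y (p(Y, z) = -2 + (-3 + Y)*7 = -2 + (-21 + 7*Y) = -23 + 7*Y)
28847 - p(L, Z(-11, X(-3))) = 28847 - (-23 + 7*(-106)) = 28847 - (-23 - 742) = 28847 - 1*(-765) = 28847 + 765 = 29612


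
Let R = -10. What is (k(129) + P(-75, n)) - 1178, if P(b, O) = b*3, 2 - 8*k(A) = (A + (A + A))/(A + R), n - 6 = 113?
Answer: -1335805/952 ≈ -1403.2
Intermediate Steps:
n = 119 (n = 6 + 113 = 119)
k(A) = ¼ - 3*A/(8*(-10 + A)) (k(A) = ¼ - (A + (A + A))/(8*(A - 10)) = ¼ - (A + 2*A)/(8*(-10 + A)) = ¼ - 3*A/(8*(-10 + A)))
P(b, O) = 3*b
(k(129) + P(-75, n)) - 1178 = ((-20 - 1*129)/(8*(-10 + 129)) + 3*(-75)) - 1178 = ((⅛)*(-20 - 129)/119 - 225) - 1178 = ((⅛)*(1/119)*(-149) - 225) - 1178 = (-149/952 - 225) - 1178 = -214349/952 - 1178 = -1335805/952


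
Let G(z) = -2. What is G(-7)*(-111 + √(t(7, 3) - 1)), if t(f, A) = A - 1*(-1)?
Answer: 222 - 2*√3 ≈ 218.54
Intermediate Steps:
t(f, A) = 1 + A (t(f, A) = A + 1 = 1 + A)
G(-7)*(-111 + √(t(7, 3) - 1)) = -2*(-111 + √((1 + 3) - 1)) = -2*(-111 + √(4 - 1)) = -2*(-111 + √3) = 222 - 2*√3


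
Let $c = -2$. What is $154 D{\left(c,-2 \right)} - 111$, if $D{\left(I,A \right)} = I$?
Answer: $-419$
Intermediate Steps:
$154 D{\left(c,-2 \right)} - 111 = 154 \left(-2\right) - 111 = -308 - 111 = -419$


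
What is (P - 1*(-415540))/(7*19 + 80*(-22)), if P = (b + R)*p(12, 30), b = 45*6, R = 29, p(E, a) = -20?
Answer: -409560/1627 ≈ -251.73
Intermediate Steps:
b = 270
P = -5980 (P = (270 + 29)*(-20) = 299*(-20) = -5980)
(P - 1*(-415540))/(7*19 + 80*(-22)) = (-5980 - 1*(-415540))/(7*19 + 80*(-22)) = (-5980 + 415540)/(133 - 1760) = 409560/(-1627) = 409560*(-1/1627) = -409560/1627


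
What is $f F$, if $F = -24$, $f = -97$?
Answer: $2328$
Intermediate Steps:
$f F = \left(-97\right) \left(-24\right) = 2328$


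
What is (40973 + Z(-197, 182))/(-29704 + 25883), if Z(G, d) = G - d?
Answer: -40594/3821 ≈ -10.624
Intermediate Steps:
(40973 + Z(-197, 182))/(-29704 + 25883) = (40973 + (-197 - 1*182))/(-29704 + 25883) = (40973 + (-197 - 182))/(-3821) = (40973 - 379)*(-1/3821) = 40594*(-1/3821) = -40594/3821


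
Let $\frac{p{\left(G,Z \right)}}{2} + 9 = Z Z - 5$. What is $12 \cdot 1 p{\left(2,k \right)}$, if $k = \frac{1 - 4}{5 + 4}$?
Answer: $- \frac{1000}{3} \approx -333.33$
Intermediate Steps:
$k = - \frac{1}{3}$ ($k = - \frac{3}{9} = \left(-3\right) \frac{1}{9} = - \frac{1}{3} \approx -0.33333$)
$p{\left(G,Z \right)} = -28 + 2 Z^{2}$ ($p{\left(G,Z \right)} = -18 + 2 \left(Z Z - 5\right) = -18 + 2 \left(Z^{2} - 5\right) = -18 + 2 \left(-5 + Z^{2}\right) = -18 + \left(-10 + 2 Z^{2}\right) = -28 + 2 Z^{2}$)
$12 \cdot 1 p{\left(2,k \right)} = 12 \cdot 1 \left(-28 + 2 \left(- \frac{1}{3}\right)^{2}\right) = 12 \left(-28 + 2 \cdot \frac{1}{9}\right) = 12 \left(-28 + \frac{2}{9}\right) = 12 \left(- \frac{250}{9}\right) = - \frac{1000}{3}$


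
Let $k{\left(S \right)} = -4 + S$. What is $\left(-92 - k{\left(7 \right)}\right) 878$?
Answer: $-83410$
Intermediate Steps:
$\left(-92 - k{\left(7 \right)}\right) 878 = \left(-92 - \left(-4 + 7\right)\right) 878 = \left(-92 - 3\right) 878 = \left(-95\right) 878 = -83410$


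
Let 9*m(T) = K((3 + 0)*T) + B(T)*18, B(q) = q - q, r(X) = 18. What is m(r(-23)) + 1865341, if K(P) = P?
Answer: 1865347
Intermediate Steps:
B(q) = 0
m(T) = T/3 (m(T) = ((3 + 0)*T + 0*18)/9 = (3*T + 0)/9 = (3*T)/9 = T/3)
m(r(-23)) + 1865341 = (⅓)*18 + 1865341 = 6 + 1865341 = 1865347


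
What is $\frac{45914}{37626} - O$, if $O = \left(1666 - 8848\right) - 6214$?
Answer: $\frac{252041905}{18813} \approx 13397.0$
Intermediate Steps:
$O = -13396$ ($O = -7182 - 6214 = -13396$)
$\frac{45914}{37626} - O = \frac{45914}{37626} - -13396 = 45914 \cdot \frac{1}{37626} + 13396 = \frac{22957}{18813} + 13396 = \frac{252041905}{18813}$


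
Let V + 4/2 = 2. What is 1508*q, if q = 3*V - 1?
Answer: -1508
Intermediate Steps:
V = 0 (V = -2 + 2 = 0)
q = -1 (q = 3*0 - 1 = 0 - 1 = -1)
1508*q = 1508*(-1) = -1508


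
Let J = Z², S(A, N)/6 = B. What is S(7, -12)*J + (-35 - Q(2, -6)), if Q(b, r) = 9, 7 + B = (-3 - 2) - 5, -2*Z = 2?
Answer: -146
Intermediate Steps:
Z = -1 (Z = -½*2 = -1)
B = -17 (B = -7 + ((-3 - 2) - 5) = -7 + (-5 - 5) = -7 - 10 = -17)
S(A, N) = -102 (S(A, N) = 6*(-17) = -102)
J = 1 (J = (-1)² = 1)
S(7, -12)*J + (-35 - Q(2, -6)) = -102*1 + (-35 - 1*9) = -102 + (-35 - 9) = -102 - 44 = -146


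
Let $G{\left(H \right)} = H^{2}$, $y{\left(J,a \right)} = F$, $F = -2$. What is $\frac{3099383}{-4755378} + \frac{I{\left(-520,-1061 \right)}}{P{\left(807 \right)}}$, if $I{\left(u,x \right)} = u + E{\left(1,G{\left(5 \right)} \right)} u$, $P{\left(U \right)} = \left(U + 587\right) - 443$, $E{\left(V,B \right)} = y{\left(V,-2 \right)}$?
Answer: $- \frac{52746297}{502484942} \approx -0.10497$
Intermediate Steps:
$y{\left(J,a \right)} = -2$
$E{\left(V,B \right)} = -2$
$P{\left(U \right)} = 144 + U$ ($P{\left(U \right)} = \left(587 + U\right) - 443 = 144 + U$)
$I{\left(u,x \right)} = - u$ ($I{\left(u,x \right)} = u - 2 u = - u$)
$\frac{3099383}{-4755378} + \frac{I{\left(-520,-1061 \right)}}{P{\left(807 \right)}} = \frac{3099383}{-4755378} + \frac{\left(-1\right) \left(-520\right)}{144 + 807} = 3099383 \left(- \frac{1}{4755378}\right) + \frac{520}{951} = - \frac{3099383}{4755378} + 520 \cdot \frac{1}{951} = - \frac{3099383}{4755378} + \frac{520}{951} = - \frac{52746297}{502484942}$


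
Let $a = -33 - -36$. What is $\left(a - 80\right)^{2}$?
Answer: $5929$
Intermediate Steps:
$a = 3$ ($a = -33 + 36 = 3$)
$\left(a - 80\right)^{2} = \left(3 - 80\right)^{2} = \left(-77\right)^{2} = 5929$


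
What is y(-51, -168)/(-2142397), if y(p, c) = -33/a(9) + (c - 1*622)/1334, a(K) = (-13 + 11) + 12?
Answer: 25961/14289787990 ≈ 1.8168e-6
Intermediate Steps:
a(K) = 10 (a(K) = -2 + 12 = 10)
y(p, c) = -25121/6670 + c/1334 (y(p, c) = -33/10 + (c - 1*622)/1334 = -33*⅒ + (c - 622)*(1/1334) = -33/10 + (-622 + c)*(1/1334) = -33/10 + (-311/667 + c/1334) = -25121/6670 + c/1334)
y(-51, -168)/(-2142397) = (-25121/6670 + (1/1334)*(-168))/(-2142397) = (-25121/6670 - 84/667)*(-1/2142397) = -25961/6670*(-1/2142397) = 25961/14289787990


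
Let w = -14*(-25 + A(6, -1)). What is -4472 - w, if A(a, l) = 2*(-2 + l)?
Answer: -4906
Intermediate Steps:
A(a, l) = -4 + 2*l
w = 434 (w = -14*(-25 + (-4 + 2*(-1))) = -14*(-25 + (-4 - 2)) = -14*(-25 - 6) = -14*(-31) = 434)
-4472 - w = -4472 - 1*434 = -4472 - 434 = -4906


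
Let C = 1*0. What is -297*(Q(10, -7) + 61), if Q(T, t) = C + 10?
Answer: -21087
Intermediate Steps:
C = 0
Q(T, t) = 10 (Q(T, t) = 0 + 10 = 10)
-297*(Q(10, -7) + 61) = -297*(10 + 61) = -297*71 = -21087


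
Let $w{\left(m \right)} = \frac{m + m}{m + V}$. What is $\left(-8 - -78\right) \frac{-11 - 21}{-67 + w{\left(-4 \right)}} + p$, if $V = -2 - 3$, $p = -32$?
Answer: $\frac{32}{17} \approx 1.8824$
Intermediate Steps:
$V = -5$
$w{\left(m \right)} = \frac{2 m}{-5 + m}$ ($w{\left(m \right)} = \frac{m + m}{m - 5} = \frac{2 m}{-5 + m}$)
$\left(-8 - -78\right) \frac{-11 - 21}{-67 + w{\left(-4 \right)}} + p = \left(-8 - -78\right) \frac{-11 - 21}{-67 + 2 \left(-4\right) \frac{1}{-5 - 4}} - 32 = \left(-8 + 78\right) \left(- \frac{32}{-67 + 2 \left(-4\right) \frac{1}{-9}}\right) - 32 = 70 \left(- \frac{32}{-67 + 2 \left(-4\right) \left(- \frac{1}{9}\right)}\right) - 32 = 70 \left(- \frac{32}{-67 + \frac{8}{9}}\right) - 32 = 70 \left(- \frac{32}{- \frac{595}{9}}\right) - 32 = 70 \left(\left(-32\right) \left(- \frac{9}{595}\right)\right) - 32 = 70 \cdot \frac{288}{595} - 32 = \frac{576}{17} - 32 = \frac{32}{17}$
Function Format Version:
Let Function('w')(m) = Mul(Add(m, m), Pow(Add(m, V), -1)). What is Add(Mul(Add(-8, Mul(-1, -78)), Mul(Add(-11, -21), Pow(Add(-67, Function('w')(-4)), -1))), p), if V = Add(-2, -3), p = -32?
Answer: Rational(32, 17) ≈ 1.8824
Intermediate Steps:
V = -5
Function('w')(m) = Mul(2, m, Pow(Add(-5, m), -1)) (Function('w')(m) = Mul(Add(m, m), Pow(Add(m, -5), -1)) = Mul(Mul(2, m), Pow(Add(-5, m), -1)) = Mul(2, m, Pow(Add(-5, m), -1)))
Add(Mul(Add(-8, Mul(-1, -78)), Mul(Add(-11, -21), Pow(Add(-67, Function('w')(-4)), -1))), p) = Add(Mul(Add(-8, Mul(-1, -78)), Mul(Add(-11, -21), Pow(Add(-67, Mul(2, -4, Pow(Add(-5, -4), -1))), -1))), -32) = Add(Mul(Add(-8, 78), Mul(-32, Pow(Add(-67, Mul(2, -4, Pow(-9, -1))), -1))), -32) = Add(Mul(70, Mul(-32, Pow(Add(-67, Mul(2, -4, Rational(-1, 9))), -1))), -32) = Add(Mul(70, Mul(-32, Pow(Add(-67, Rational(8, 9)), -1))), -32) = Add(Mul(70, Mul(-32, Pow(Rational(-595, 9), -1))), -32) = Add(Mul(70, Mul(-32, Rational(-9, 595))), -32) = Add(Mul(70, Rational(288, 595)), -32) = Add(Rational(576, 17), -32) = Rational(32, 17)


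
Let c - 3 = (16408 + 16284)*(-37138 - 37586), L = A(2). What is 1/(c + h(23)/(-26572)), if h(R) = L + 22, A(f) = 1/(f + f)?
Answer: -106288/259648511107529 ≈ -4.0935e-10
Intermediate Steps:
A(f) = 1/(2*f)
L = 1/4 (L = (1/2)/2 = (1/2)*(1/2) = 1/4 ≈ 0.25000)
c = -2442877005 (c = 3 + (16408 + 16284)*(-37138 - 37586) = 3 + 32692*(-74724) = 3 - 2442877008 = -2442877005)
h(R) = 89/4 (h(R) = 1/4 + 22 = 89/4)
1/(c + h(23)/(-26572)) = 1/(-2442877005 + (89/4)/(-26572)) = 1/(-2442877005 + (89/4)*(-1/26572)) = 1/(-2442877005 - 89/106288) = 1/(-259648511107529/106288) = -106288/259648511107529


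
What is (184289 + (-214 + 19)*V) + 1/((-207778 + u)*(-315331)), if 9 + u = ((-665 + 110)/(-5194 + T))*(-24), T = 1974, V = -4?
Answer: 1952330059967235108/10549200892463 ≈ 1.8507e+5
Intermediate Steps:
u = -2115/161 (u = -9 + ((-665 + 110)/(-5194 + 1974))*(-24) = -9 - 555/(-3220)*(-24) = -9 - 555*(-1/3220)*(-24) = -9 + (111/644)*(-24) = -9 - 666/161 = -2115/161 ≈ -13.137)
(184289 + (-214 + 19)*V) + 1/((-207778 + u)*(-315331)) = (184289 + (-214 + 19)*(-4)) + 1/(-207778 - 2115/161*(-315331)) = (184289 - 195*(-4)) - 1/315331/(-33454373/161) = (184289 + 780) - 161/33454373*(-1/315331) = 185069 + 161/10549200892463 = 1952330059967235108/10549200892463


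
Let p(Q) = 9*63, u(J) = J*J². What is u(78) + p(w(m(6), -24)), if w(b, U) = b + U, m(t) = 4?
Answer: 475119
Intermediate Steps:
u(J) = J³
w(b, U) = U + b
p(Q) = 567
u(78) + p(w(m(6), -24)) = 78³ + 567 = 474552 + 567 = 475119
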